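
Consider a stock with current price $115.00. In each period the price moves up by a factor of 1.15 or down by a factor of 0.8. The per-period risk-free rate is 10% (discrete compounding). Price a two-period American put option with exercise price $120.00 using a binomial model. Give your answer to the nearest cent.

Risk-neutral probability p = (1 + 0.1 − 0.8)/(1.15 − 0.8) = 0.3000/0.3500 = 0.8571
Terminal stock prices: S_uu = 152.1, S_ud = 105.8, S_dd = 73.6
Terminal payoffs (K − S): max(-32.09, 0) = 0, max(14.2, 0) = 14.2, max(46.4, 0) = 46.4
Node u (S = 132.2): continuation = 1/1.1·[0.8571·0.0000 + 0.1429·14.2000] = 1.8442; exercise value = 0.0000 ≤ continuation, so V_u = 1.8442
Node d (S = 92): continuation = 1/1.1·[0.8571·14.2000 + 0.1429·46.4000] = 17.0909; exercise value = 28.0000 > continuation, so V_d = 28.0000 (exercise)
Node 0 (S = 115): continuation = 1/1.1·[0.8571·1.8442 + 0.1429·28.0000] = 5.0734; exercise value = 5.0000 ≤ continuation, so V_0 = 5.0734

$5.07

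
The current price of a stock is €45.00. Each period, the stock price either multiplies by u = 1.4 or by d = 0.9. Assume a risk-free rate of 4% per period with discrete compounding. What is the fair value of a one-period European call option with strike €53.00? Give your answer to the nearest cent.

Risk-neutral probability p = (1 + 0.04 − 0.9)/(1.4 − 0.9) = 0.1400/0.5000 = 0.2800
Terminal stock prices: S_u = 63, S_d = 40.5
Terminal payoffs (S − K): max(10, 0) = 10, max(-12.5, 0) = 0
Node 0 (S = 45): V_0 = 1/1.04·[0.2800·10.0000 + 0.7200·0.0000] = 2.6923

€2.69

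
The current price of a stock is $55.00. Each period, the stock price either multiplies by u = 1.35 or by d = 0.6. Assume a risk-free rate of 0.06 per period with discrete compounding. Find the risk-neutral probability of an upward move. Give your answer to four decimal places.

p = 0.6133

Risk-neutral probability p = (1 + 0.06 − 0.6)/(1.35 − 0.6) = 0.4600/0.7500 = 0.6133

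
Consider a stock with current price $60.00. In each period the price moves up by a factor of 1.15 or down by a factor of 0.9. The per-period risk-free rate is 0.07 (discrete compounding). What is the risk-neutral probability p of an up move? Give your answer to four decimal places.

p = 0.6800

Risk-neutral probability p = (1 + 0.07 − 0.9)/(1.15 − 0.9) = 0.1700/0.2500 = 0.6800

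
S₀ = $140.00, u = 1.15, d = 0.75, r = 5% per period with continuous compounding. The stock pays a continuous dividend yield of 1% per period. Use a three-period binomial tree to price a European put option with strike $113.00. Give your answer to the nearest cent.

$4.08

Per-period risk-free factor R = e^0.05 = 1.0513; dividend-adjusted growth = e^(0.05−0.01) = 1.0408.
Risk-neutral probability p = (1.0408 − 0.75)/(1.15 − 0.75) = 0.2908/0.4000 = 0.7270
Terminal stock prices: S_uuu = 212.9, S_uud = 138.9, S_udd = 90.56, S_ddd = 59.06
Terminal payoffs (K − S): max(-99.92, 0) = 0, max(-25.86, 0) = 0, max(22.44, 0) = 22.44, max(53.94, 0) = 53.94
Node uu (S = 185.1): V_uu = e^(−0.05)·[0.7270·0.0000 + 0.2730·0.0000] = 0.0000
Node ud (S = 120.8): V_ud = e^(−0.05)·[0.7270·0.0000 + 0.2730·22.4375] = 5.8261
Node dd (S = 78.75): V_dd = e^(−0.05)·[0.7270·22.4375 + 0.2730·53.9375] = 29.5225
Node u (S = 161): V_u = e^(−0.05)·[0.7270·0.0000 + 0.2730·5.8261] = 1.5128
Node d (S = 105): V_d = e^(−0.05)·[0.7270·5.8261 + 0.2730·29.5225] = 11.6950
Node 0 (S = 140): V_0 = e^(−0.05)·[0.7270·1.5128 + 0.2730·11.6950] = 4.0829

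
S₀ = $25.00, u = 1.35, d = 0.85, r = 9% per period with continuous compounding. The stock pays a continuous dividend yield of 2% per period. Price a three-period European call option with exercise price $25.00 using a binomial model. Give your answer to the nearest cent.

Per-period risk-free factor R = e^0.09 = 1.0942; dividend-adjusted growth = e^(0.09−0.02) = 1.0725.
Risk-neutral probability p = (1.0725 − 0.85)/(1.35 − 0.85) = 0.2225/0.5000 = 0.4450
Terminal stock prices: S_uuu = 61.51, S_uud = 38.73, S_udd = 24.38, S_ddd = 15.35
Terminal payoffs (S − K): max(36.51, 0) = 36.51, max(13.73, 0) = 13.73, max(-0.6156, 0) = 0, max(-9.647, 0) = 0
Node uu (S = 45.56): V_uu = e^(−0.09)·[0.4450·36.5094 + 0.5550·13.7281] = 21.8120
Node ud (S = 28.69): V_ud = e^(−0.09)·[0.4450·13.7281 + 0.5550·0.0000] = 5.5834
Node dd (S = 18.06): V_dd = e^(−0.09)·[0.4450·0.0000 + 0.5550·0.0000] = 0.0000
Node u (S = 33.75): V_u = e^(−0.09)·[0.4450·21.8120 + 0.5550·5.5834] = 11.7033
Node d (S = 21.25): V_d = e^(−0.09)·[0.4450·5.5834 + 0.5550·0.0000] = 2.2709
Node 0 (S = 25): V_0 = e^(−0.09)·[0.4450·11.7033 + 0.5550·2.2709] = 5.9117

$5.91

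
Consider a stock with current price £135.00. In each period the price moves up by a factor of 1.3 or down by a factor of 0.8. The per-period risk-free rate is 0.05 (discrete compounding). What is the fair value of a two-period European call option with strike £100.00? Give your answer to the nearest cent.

Risk-neutral probability p = (1 + 0.05 − 0.8)/(1.3 − 0.8) = 0.2500/0.5000 = 0.5000
Terminal stock prices: S_uu = 228.2, S_ud = 140.4, S_dd = 86.4
Terminal payoffs (S − K): max(128.2, 0) = 128.2, max(40.4, 0) = 40.4, max(-13.6, 0) = 0
Node u (S = 175.5): V_u = 1/1.05·[0.5000·128.1500 + 0.5000·40.4000] = 80.2619
Node d (S = 108): V_d = 1/1.05·[0.5000·40.4000 + 0.5000·0.0000] = 19.2381
Node 0 (S = 135): V_0 = 1/1.05·[0.5000·80.2619 + 0.5000·19.2381] = 47.3810

£47.38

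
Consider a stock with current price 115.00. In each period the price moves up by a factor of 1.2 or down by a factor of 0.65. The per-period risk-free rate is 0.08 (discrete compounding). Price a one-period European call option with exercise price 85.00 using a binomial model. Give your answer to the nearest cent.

38.37

Risk-neutral probability p = (1 + 0.08 − 0.65)/(1.2 − 0.65) = 0.4300/0.5500 = 0.7818
Terminal stock prices: S_u = 138, S_d = 74.75
Terminal payoffs (S − K): max(53, 0) = 53, max(-10.25, 0) = 0
Node 0 (S = 115): V_0 = 1/1.08·[0.7818·53.0000 + 0.2182·0.0000] = 38.3670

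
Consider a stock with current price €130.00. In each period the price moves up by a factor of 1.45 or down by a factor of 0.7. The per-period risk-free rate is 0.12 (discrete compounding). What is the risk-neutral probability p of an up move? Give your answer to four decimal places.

Risk-neutral probability p = (1 + 0.12 − 0.7)/(1.45 − 0.7) = 0.4200/0.7500 = 0.5600

p = 0.5600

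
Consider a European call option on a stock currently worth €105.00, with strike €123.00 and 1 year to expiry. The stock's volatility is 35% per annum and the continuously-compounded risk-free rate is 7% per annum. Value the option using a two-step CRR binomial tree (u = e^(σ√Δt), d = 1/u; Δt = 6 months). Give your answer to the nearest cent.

€11.93

CRR parameters: u = e^(σ√Δt) = e^(0.35·√0.5) = 1.2808, d = 1/u = 0.7808
Per-period rate: rΔt = 0.07·0.5 = 0.035, so R = e^0.035 = 1.0356
Risk-neutral probability p = (e^0.035 − 0.7808)/(1.2808 − 0.7808) = 0.2549/0.5000 = 0.5097
Terminal stock prices: S_uu = 172.2, S_ud = 105, S_dd = 64.01
Terminal payoffs (S − K): max(49.25, 0) = 49.25, max(-18, 0) = 0, max(-58.99, 0) = 0
Node u (S = 134.5): V_u = e^(−0.035)·[0.5097·49.2480 + 0.4903·0.0000] = 24.2372
Node d (S = 81.98): V_d = e^(−0.035)·[0.5097·0.0000 + 0.4903·0.0000] = 0.0000
Node 0 (S = 105): V_0 = e^(−0.035)·[0.5097·24.2372 + 0.4903·0.0000] = 11.9282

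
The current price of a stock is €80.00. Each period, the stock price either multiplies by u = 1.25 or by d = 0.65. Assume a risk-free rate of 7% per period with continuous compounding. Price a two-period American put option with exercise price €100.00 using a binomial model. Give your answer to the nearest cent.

Risk-neutral probability p = (e^0.07 − 0.65)/(1.25 − 0.65) = 0.4225/0.6000 = 0.7042
Terminal stock prices: S_uu = 125, S_ud = 65, S_dd = 33.8
Terminal payoffs (K − S): max(-25, 0) = 0, max(35, 0) = 35, max(66.2, 0) = 66.2
Node u (S = 100): continuation = e^(−0.07)·[0.7042·0.0000 + 0.2958·35.0000] = 9.6537; exercise value = 0.0000 ≤ continuation, so V_u = 9.6537
Node d (S = 52): continuation = e^(−0.07)·[0.7042·35.0000 + 0.2958·66.2000] = 41.2394; exercise value = 48.0000 > continuation, so V_d = 48.0000 (exercise)
Node 0 (S = 80): continuation = e^(−0.07)·[0.7042·9.6537 + 0.2958·48.0000] = 19.5778; exercise value = 20.0000 > continuation, so V_0 = 20.0000 (exercise)

€20.00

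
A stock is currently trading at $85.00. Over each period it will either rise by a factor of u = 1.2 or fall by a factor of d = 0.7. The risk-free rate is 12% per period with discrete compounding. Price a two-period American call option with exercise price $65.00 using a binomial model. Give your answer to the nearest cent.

$33.66

Risk-neutral probability p = (1 + 0.12 − 0.7)/(1.2 − 0.7) = 0.4200/0.5000 = 0.8400
Terminal stock prices: S_uu = 122.4, S_ud = 71.4, S_dd = 41.65
Terminal payoffs (S − K): max(57.4, 0) = 57.4, max(6.4, 0) = 6.4, max(-23.35, 0) = 0
Node u (S = 102): continuation = 1/1.12·[0.8400·57.4000 + 0.1600·6.4000] = 43.9643; exercise value = 37.0000 ≤ continuation, so V_u = 43.9643
Node d (S = 59.5): continuation = 1/1.12·[0.8400·6.4000 + 0.1600·0.0000] = 4.8000; exercise value = 0.0000 ≤ continuation, so V_d = 4.8000
Node 0 (S = 85): continuation = 1/1.12·[0.8400·43.9643 + 0.1600·4.8000] = 33.6589; exercise value = 20.0000 ≤ continuation, so V_0 = 33.6589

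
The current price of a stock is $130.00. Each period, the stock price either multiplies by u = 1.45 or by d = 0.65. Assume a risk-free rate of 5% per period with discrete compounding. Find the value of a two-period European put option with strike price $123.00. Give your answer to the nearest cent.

$15.65

Risk-neutral probability p = (1 + 0.05 − 0.65)/(1.45 − 0.65) = 0.4000/0.8000 = 0.5000
Terminal stock prices: S_uu = 273.3, S_ud = 122.5, S_dd = 54.93
Terminal payoffs (K − S): max(-150.3, 0) = 0, max(0.475, 0) = 0.475, max(68.07, 0) = 68.07
Node u (S = 188.5): V_u = 1/1.05·[0.5000·0.0000 + 0.5000·0.4750] = 0.2262
Node d (S = 84.5): V_d = 1/1.05·[0.5000·0.4750 + 0.5000·68.0750] = 32.6429
Node 0 (S = 130): V_0 = 1/1.05·[0.5000·0.2262 + 0.5000·32.6429] = 15.6519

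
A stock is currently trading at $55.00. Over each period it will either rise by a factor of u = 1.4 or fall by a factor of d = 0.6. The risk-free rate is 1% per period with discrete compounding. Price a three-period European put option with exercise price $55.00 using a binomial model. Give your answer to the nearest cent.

$14.52

Risk-neutral probability p = (1 + 0.01 − 0.6)/(1.4 − 0.6) = 0.4100/0.8000 = 0.5125
Terminal stock prices: S_uuu = 150.9, S_uud = 64.68, S_udd = 27.72, S_ddd = 11.88
Terminal payoffs (K − S): max(-95.92, 0) = 0, max(-9.68, 0) = 0, max(27.28, 0) = 27.28, max(43.12, 0) = 43.12
Node uu (S = 107.8): V_uu = 1/1.01·[0.5125·0.0000 + 0.4875·0.0000] = 0.0000
Node ud (S = 46.2): V_ud = 1/1.01·[0.5125·0.0000 + 0.4875·27.2800] = 13.1673
Node dd (S = 19.8): V_dd = 1/1.01·[0.5125·27.2800 + 0.4875·43.1200] = 34.6554
Node u (S = 77): V_u = 1/1.01·[0.5125·0.0000 + 0.4875·13.1673] = 6.3555
Node d (S = 33): V_d = 1/1.01·[0.5125·13.1673 + 0.4875·34.6554] = 23.4087
Node 0 (S = 55): V_0 = 1/1.01·[0.5125·6.3555 + 0.4875·23.4087] = 14.5237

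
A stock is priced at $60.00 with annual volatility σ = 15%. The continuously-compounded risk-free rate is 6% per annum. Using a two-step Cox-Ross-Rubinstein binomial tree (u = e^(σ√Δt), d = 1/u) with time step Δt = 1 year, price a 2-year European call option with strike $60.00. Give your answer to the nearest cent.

$8.31

CRR parameters: u = e^(σ√Δt) = e^(0.15·√1) = 1.1618, d = 1/u = 0.8607
Per-period rate: rΔt = 0.06·1 = 0.06, so R = e^0.06 = 1.0618
Risk-neutral probability p = (e^0.06 − 0.8607)/(1.1618 − 0.8607) = 0.2011/0.3011 = 0.6679
Terminal stock prices: S_uu = 80.99, S_ud = 60, S_dd = 44.45
Terminal payoffs (S − K): max(20.99, 0) = 20.99, max(0, 0) = 0, max(-15.55, 0) = 0
Node u (S = 69.71): V_u = e^(−0.06)·[0.6679·20.9915 + 0.3321·0.0000] = 13.2042
Node d (S = 51.64): V_d = e^(−0.06)·[0.6679·0.0000 + 0.3321·0.0000] = 0.0000
Node 0 (S = 60): V_0 = e^(−0.06)·[0.6679·13.2042 + 0.3321·0.0000] = 8.3058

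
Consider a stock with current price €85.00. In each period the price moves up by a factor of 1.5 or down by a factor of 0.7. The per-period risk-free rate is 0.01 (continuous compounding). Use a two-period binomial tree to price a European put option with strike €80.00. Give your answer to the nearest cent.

Risk-neutral probability p = (e^0.01 − 0.7)/(1.5 − 0.7) = 0.3101/0.8000 = 0.3876
Terminal stock prices: S_uu = 191.2, S_ud = 89.25, S_dd = 41.65
Terminal payoffs (K − S): max(-111.2, 0) = 0, max(-9.25, 0) = 0, max(38.35, 0) = 38.35
Node u (S = 127.5): V_u = e^(−0.01)·[0.3876·0.0000 + 0.6124·0.0000] = 0.0000
Node d (S = 59.5): V_d = e^(−0.01)·[0.3876·0.0000 + 0.6124·38.3500] = 23.2533
Node 0 (S = 85): V_0 = e^(−0.01)·[0.3876·0.0000 + 0.6124·23.2533] = 14.0995

€14.10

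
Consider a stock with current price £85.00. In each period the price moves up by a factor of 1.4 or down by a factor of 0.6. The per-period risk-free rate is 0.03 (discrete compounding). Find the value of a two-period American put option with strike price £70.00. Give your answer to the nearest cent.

£8.53

Risk-neutral probability p = (1 + 0.03 − 0.6)/(1.4 − 0.6) = 0.4300/0.8000 = 0.5375
Terminal stock prices: S_uu = 166.6, S_ud = 71.4, S_dd = 30.6
Terminal payoffs (K − S): max(-96.6, 0) = 0, max(-1.4, 0) = 0, max(39.4, 0) = 39.4
Node u (S = 119): continuation = 1/1.03·[0.5375·0.0000 + 0.4625·0.0000] = 0.0000; exercise value = 0.0000 ≤ continuation, so V_u = 0.0000
Node d (S = 51): continuation = 1/1.03·[0.5375·0.0000 + 0.4625·39.4000] = 17.6917; exercise value = 19.0000 > continuation, so V_d = 19.0000 (exercise)
Node 0 (S = 85): continuation = 1/1.03·[0.5375·0.0000 + 0.4625·19.0000] = 8.5316; exercise value = 0.0000 ≤ continuation, so V_0 = 8.5316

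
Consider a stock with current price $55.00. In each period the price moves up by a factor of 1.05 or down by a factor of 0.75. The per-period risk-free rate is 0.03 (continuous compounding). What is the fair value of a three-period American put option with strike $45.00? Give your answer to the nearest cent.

$0.33

Risk-neutral probability p = (e^0.03 − 0.75)/(1.05 − 0.75) = 0.2805/0.3000 = 0.9348
Terminal stock prices: S_uuu = 63.67, S_uud = 45.48, S_udd = 32.48, S_ddd = 23.2
Terminal payoffs (K − S): max(-18.67, 0) = 0, max(-0.4781, 0) = 0, max(12.52, 0) = 12.52, max(21.8, 0) = 21.8
Node uu (S = 60.64): continuation = e^(−0.03)·[0.9348·0.0000 + 0.0652·0.0000] = 0.0000; exercise value = 0.0000 ≤ continuation, so V_uu = 0.0000
Node ud (S = 43.31): continuation = e^(−0.03)·[0.9348·0.0000 + 0.0652·12.5156] = 0.7913; exercise value = 1.6875 > continuation, so V_ud = 1.6875 (exercise)
Node dd (S = 30.94): continuation = e^(−0.03)·[0.9348·12.5156 + 0.0652·21.7969] = 12.7325; exercise value = 14.0625 > continuation, so V_dd = 14.0625 (exercise)
Node u (S = 57.75): continuation = e^(−0.03)·[0.9348·0.0000 + 0.0652·1.6875] = 0.1067; exercise value = 0.0000 ≤ continuation, so V_u = 0.1067
Node d (S = 41.25): continuation = e^(−0.03)·[0.9348·1.6875 + 0.0652·14.0625] = 2.4200; exercise value = 3.7500 > continuation, so V_d = 3.7500 (exercise)
Node 0 (S = 55): continuation = e^(−0.03)·[0.9348·0.1067 + 0.0652·3.7500] = 0.3339; exercise value = 0.0000 ≤ continuation, so V_0 = 0.3339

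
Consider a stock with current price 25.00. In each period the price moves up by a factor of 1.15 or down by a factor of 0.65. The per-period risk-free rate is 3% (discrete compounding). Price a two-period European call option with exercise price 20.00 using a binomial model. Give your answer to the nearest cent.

Risk-neutral probability p = (1 + 0.03 − 0.65)/(1.15 − 0.65) = 0.3800/0.5000 = 0.7600
Terminal stock prices: S_uu = 33.06, S_ud = 18.69, S_dd = 10.56
Terminal payoffs (S − K): max(13.06, 0) = 13.06, max(-1.312, 0) = 0, max(-9.437, 0) = 0
Node u (S = 28.75): V_u = 1/1.03·[0.7600·13.0625 + 0.2400·0.0000] = 9.6383
Node d (S = 16.25): V_d = 1/1.03·[0.7600·0.0000 + 0.2400·0.0000] = 0.0000
Node 0 (S = 25): V_0 = 1/1.03·[0.7600·9.6383 + 0.2400·0.0000] = 7.1118

7.11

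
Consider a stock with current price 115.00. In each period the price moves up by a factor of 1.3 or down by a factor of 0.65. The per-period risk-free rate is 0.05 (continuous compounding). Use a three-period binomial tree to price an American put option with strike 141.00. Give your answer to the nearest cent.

35.32

Risk-neutral probability p = (e^0.05 − 0.65)/(1.3 − 0.65) = 0.4013/0.6500 = 0.6173
Terminal stock prices: S_uuu = 252.7, S_uud = 126.3, S_udd = 63.16, S_ddd = 31.58
Terminal payoffs (K − S): max(-111.7, 0) = 0, max(14.67, 0) = 14.67, max(77.84, 0) = 77.84, max(109.4, 0) = 109.4
Node uu (S = 194.4): continuation = e^(−0.05)·[0.6173·0.0000 + 0.3827·14.6725] = 5.3408; exercise value = 0.0000 ≤ continuation, so V_uu = 5.3408
Node ud (S = 97.17): continuation = e^(−0.05)·[0.6173·14.6725 + 0.3827·77.8362] = 36.9483; exercise value = 43.8250 > continuation, so V_ud = 43.8250 (exercise)
Node dd (S = 48.59): continuation = e^(−0.05)·[0.6173·77.8362 + 0.3827·109.4181] = 85.5358; exercise value = 92.4125 > continuation, so V_dd = 92.4125 (exercise)
Node u (S = 149.5): continuation = e^(−0.05)·[0.6173·5.3408 + 0.3827·43.8250] = 19.0884; exercise value = 0.0000 ≤ continuation, so V_u = 19.0884
Node d (S = 74.75): continuation = e^(−0.05)·[0.6173·43.8250 + 0.3827·92.4125] = 59.3733; exercise value = 66.2500 > continuation, so V_d = 66.2500 (exercise)
Node 0 (S = 115): continuation = e^(−0.05)·[0.6173·19.0884 + 0.3827·66.2500] = 35.3242; exercise value = 26.0000 ≤ continuation, so V_0 = 35.3242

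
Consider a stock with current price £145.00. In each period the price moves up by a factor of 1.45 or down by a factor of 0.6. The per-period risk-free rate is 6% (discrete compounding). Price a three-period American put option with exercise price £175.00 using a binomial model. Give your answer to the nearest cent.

£48.89

Risk-neutral probability p = (1 + 0.06 − 0.6)/(1.45 − 0.6) = 0.4600/0.8500 = 0.5412
Terminal stock prices: S_uuu = 442.1, S_uud = 182.9, S_udd = 75.69, S_ddd = 31.32
Terminal payoffs (K − S): max(-267.1, 0) = 0, max(-7.917, 0) = 0, max(99.31, 0) = 99.31, max(143.7, 0) = 143.7
Node uu (S = 304.9): continuation = 1/1.06·[0.5412·0.0000 + 0.4588·0.0000] = 0.0000; exercise value = 0.0000 ≤ continuation, so V_uu = 0.0000
Node ud (S = 126.1): continuation = 1/1.06·[0.5412·0.0000 + 0.4588·99.3100] = 42.9866; exercise value = 48.8500 > continuation, so V_ud = 48.8500 (exercise)
Node dd (S = 52.2): continuation = 1/1.06·[0.5412·99.3100 + 0.4588·143.6800] = 112.8943; exercise value = 122.8000 > continuation, so V_dd = 122.8000 (exercise)
Node u (S = 210.2): continuation = 1/1.06·[0.5412·0.0000 + 0.4588·48.8500] = 21.1448; exercise value = 0.0000 ≤ continuation, so V_u = 21.1448
Node d (S = 87): continuation = 1/1.06·[0.5412·48.8500 + 0.4588·122.8000] = 78.0943; exercise value = 88.0000 > continuation, so V_d = 88.0000 (exercise)
Node 0 (S = 145): continuation = 1/1.06·[0.5412·21.1448 + 0.4588·88.0000] = 48.8864; exercise value = 30.0000 ≤ continuation, so V_0 = 48.8864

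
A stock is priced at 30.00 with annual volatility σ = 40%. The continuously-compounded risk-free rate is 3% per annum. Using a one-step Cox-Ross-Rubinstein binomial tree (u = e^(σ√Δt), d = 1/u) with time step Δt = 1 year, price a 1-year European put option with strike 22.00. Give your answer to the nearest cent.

CRR parameters: u = e^(σ√Δt) = e^(0.4·√1) = 1.4918, d = 1/u = 0.6703
Per-period rate: rΔt = 0.03·1 = 0.03, so R = e^0.03 = 1.0305
Risk-neutral probability p = (e^0.03 − 0.6703)/(1.4918 − 0.6703) = 0.3601/0.8215 = 0.4384
Terminal stock prices: S_u = 44.75, S_d = 20.11
Terminal payoffs (K − S): max(-22.75, 0) = 0, max(1.89, 0) = 1.89
Node 0 (S = 30): V_0 = e^(−0.03)·[0.4384·0.0000 + 0.5616·1.8904] = 1.0303

1.03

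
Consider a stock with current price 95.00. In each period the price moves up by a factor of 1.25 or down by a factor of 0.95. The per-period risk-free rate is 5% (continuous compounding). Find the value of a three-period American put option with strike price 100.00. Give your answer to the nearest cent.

6.14

Risk-neutral probability p = (e^0.05 − 0.95)/(1.25 − 0.95) = 0.1013/0.3000 = 0.3376
Terminal stock prices: S_uuu = 185.5, S_uud = 141, S_udd = 107.2, S_ddd = 81.45
Terminal payoffs (K − S): max(-85.55, 0) = 0, max(-41.02, 0) = 0, max(-7.172, 0) = 0, max(18.55, 0) = 18.55
Node uu (S = 148.4): continuation = e^(−0.05)·[0.3376·0.0000 + 0.6624·0.0000] = 0.0000; exercise value = 0.0000 ≤ continuation, so V_uu = 0.0000
Node ud (S = 112.8): continuation = e^(−0.05)·[0.3376·0.0000 + 0.6624·0.0000] = 0.0000; exercise value = 0.0000 ≤ continuation, so V_ud = 0.0000
Node dd (S = 85.74): continuation = e^(−0.05)·[0.3376·0.0000 + 0.6624·18.5494] = 11.6884; exercise value = 14.2625 > continuation, so V_dd = 14.2625 (exercise)
Node u (S = 118.8): continuation = e^(−0.05)·[0.3376·0.0000 + 0.6624·0.0000] = 0.0000; exercise value = 0.0000 ≤ continuation, so V_u = 0.0000
Node d (S = 90.25): continuation = e^(−0.05)·[0.3376·0.0000 + 0.6624·14.2625] = 8.9871; exercise value = 9.7500 > continuation, so V_d = 9.7500 (exercise)
Node 0 (S = 95): continuation = e^(−0.05)·[0.3376·0.0000 + 0.6624·9.7500] = 6.1437; exercise value = 5.0000 ≤ continuation, so V_0 = 6.1437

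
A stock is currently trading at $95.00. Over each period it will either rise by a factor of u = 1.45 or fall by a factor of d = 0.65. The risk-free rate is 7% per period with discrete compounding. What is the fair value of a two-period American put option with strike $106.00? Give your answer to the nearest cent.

$23.23

Risk-neutral probability p = (1 + 0.07 − 0.65)/(1.45 − 0.65) = 0.4200/0.8000 = 0.5250
Terminal stock prices: S_uu = 199.7, S_ud = 89.54, S_dd = 40.14
Terminal payoffs (K − S): max(-93.74, 0) = 0, max(16.46, 0) = 16.46, max(65.86, 0) = 65.86
Node u (S = 137.8): continuation = 1/1.07·[0.5250·0.0000 + 0.4750·16.4625] = 7.3081; exercise value = 0.0000 ≤ continuation, so V_u = 7.3081
Node d (S = 61.75): continuation = 1/1.07·[0.5250·16.4625 + 0.4750·65.8625] = 37.3154; exercise value = 44.2500 > continuation, so V_d = 44.2500 (exercise)
Node 0 (S = 95): continuation = 1/1.07·[0.5250·7.3081 + 0.4750·44.2500] = 23.2295; exercise value = 11.0000 ≤ continuation, so V_0 = 23.2295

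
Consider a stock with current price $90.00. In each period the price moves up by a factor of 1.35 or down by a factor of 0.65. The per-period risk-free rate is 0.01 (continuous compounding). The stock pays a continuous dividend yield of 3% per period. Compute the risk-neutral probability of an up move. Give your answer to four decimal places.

Per-period risk-free factor R = e^0.01 = 1.0101; dividend-adjusted growth = e^(0.01−0.03) = 0.9802.
Risk-neutral probability p = (0.9802 − 0.65)/(1.35 − 0.65) = 0.3302/0.7000 = 0.4717

p = 0.4717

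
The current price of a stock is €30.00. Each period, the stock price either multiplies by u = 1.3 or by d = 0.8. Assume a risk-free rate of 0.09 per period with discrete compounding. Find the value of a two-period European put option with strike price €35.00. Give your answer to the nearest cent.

Risk-neutral probability p = (1 + 0.09 − 0.8)/(1.3 − 0.8) = 0.2900/0.5000 = 0.5800
Terminal stock prices: S_uu = 50.7, S_ud = 31.2, S_dd = 19.2
Terminal payoffs (K − S): max(-15.7, 0) = 0, max(3.8, 0) = 3.8, max(15.8, 0) = 15.8
Node u (S = 39): V_u = 1/1.09·[0.5800·0.0000 + 0.4200·3.8000] = 1.4642
Node d (S = 24): V_d = 1/1.09·[0.5800·3.8000 + 0.4200·15.8000] = 8.1101
Node 0 (S = 30): V_0 = 1/1.09·[0.5800·1.4642 + 0.4200·8.1101] = 3.9041

€3.90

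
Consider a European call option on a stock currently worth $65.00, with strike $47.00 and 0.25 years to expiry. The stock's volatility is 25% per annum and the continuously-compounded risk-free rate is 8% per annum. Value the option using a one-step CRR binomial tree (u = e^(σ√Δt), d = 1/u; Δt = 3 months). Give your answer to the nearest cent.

CRR parameters: u = e^(σ√Δt) = e^(0.25·√0.25) = 1.1331, d = 1/u = 0.8825
Per-period rate: rΔt = 0.08·0.25 = 0.02, so R = e^0.02 = 1.0202
Risk-neutral probability p = (e^0.02 − 0.8825)/(1.1331 − 0.8825) = 0.1377/0.2507 = 0.5494
Terminal stock prices: S_u = 73.65, S_d = 57.36
Terminal payoffs (S − K): max(26.65, 0) = 26.65, max(10.36, 0) = 10.36
Node 0 (S = 65): V_0 = e^(−0.02)·[0.5494·26.6546 + 0.4506·10.3623] = 18.9307

$18.93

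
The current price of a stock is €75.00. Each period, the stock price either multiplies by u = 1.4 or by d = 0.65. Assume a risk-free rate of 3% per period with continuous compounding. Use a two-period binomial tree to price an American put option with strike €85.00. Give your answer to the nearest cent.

€21.28

Risk-neutral probability p = (e^0.03 − 0.65)/(1.4 − 0.65) = 0.3805/0.7500 = 0.5073
Terminal stock prices: S_uu = 147, S_ud = 68.25, S_dd = 31.69
Terminal payoffs (K − S): max(-62, 0) = 0, max(16.75, 0) = 16.75, max(53.31, 0) = 53.31
Node u (S = 105): continuation = e^(−0.03)·[0.5073·0.0000 + 0.4927·16.7500] = 8.0093; exercise value = 0.0000 ≤ continuation, so V_u = 8.0093
Node d (S = 48.75): continuation = e^(−0.03)·[0.5073·16.7500 + 0.4927·53.3125] = 33.7379; exercise value = 36.2500 > continuation, so V_d = 36.2500 (exercise)
Node 0 (S = 75): continuation = e^(−0.03)·[0.5073·8.0093 + 0.4927·36.2500] = 21.2763; exercise value = 10.0000 ≤ continuation, so V_0 = 21.2763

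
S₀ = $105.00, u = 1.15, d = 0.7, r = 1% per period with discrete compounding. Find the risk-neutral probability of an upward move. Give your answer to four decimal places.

p = 0.6889

Risk-neutral probability p = (1 + 0.01 − 0.7)/(1.15 − 0.7) = 0.3100/0.4500 = 0.6889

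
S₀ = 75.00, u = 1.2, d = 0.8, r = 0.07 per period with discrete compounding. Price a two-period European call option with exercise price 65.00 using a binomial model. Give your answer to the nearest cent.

Risk-neutral probability p = (1 + 0.07 − 0.8)/(1.2 − 0.8) = 0.2700/0.4000 = 0.6750
Terminal stock prices: S_uu = 108, S_ud = 72, S_dd = 48
Terminal payoffs (S − K): max(43, 0) = 43, max(7, 0) = 7, max(-17, 0) = 0
Node u (S = 90): V_u = 1/1.07·[0.6750·43.0000 + 0.3250·7.0000] = 29.2523
Node d (S = 60): V_d = 1/1.07·[0.6750·7.0000 + 0.3250·0.0000] = 4.4159
Node 0 (S = 75): V_0 = 1/1.07·[0.6750·29.2523 + 0.3250·4.4159] = 19.7949

19.79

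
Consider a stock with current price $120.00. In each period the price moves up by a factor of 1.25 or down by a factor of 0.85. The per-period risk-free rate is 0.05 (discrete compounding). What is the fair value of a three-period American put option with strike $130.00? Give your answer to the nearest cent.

$15.67

Risk-neutral probability p = (1 + 0.05 − 0.85)/(1.25 − 0.85) = 0.2000/0.4000 = 0.5000
Terminal stock prices: S_uuu = 234.4, S_uud = 159.4, S_udd = 108.4, S_ddd = 73.69
Terminal payoffs (K − S): max(-104.4, 0) = 0, max(-29.38, 0) = 0, max(21.63, 0) = 21.63, max(56.31, 0) = 56.31
Node uu (S = 187.5): continuation = 1/1.05·[0.5000·0.0000 + 0.5000·0.0000] = 0.0000; exercise value = 0.0000 ≤ continuation, so V_uu = 0.0000
Node ud (S = 127.5): continuation = 1/1.05·[0.5000·0.0000 + 0.5000·21.6250] = 10.2976; exercise value = 2.5000 ≤ continuation, so V_ud = 10.2976
Node dd (S = 86.7): continuation = 1/1.05·[0.5000·21.6250 + 0.5000·56.3050] = 37.1095; exercise value = 43.3000 > continuation, so V_dd = 43.3000 (exercise)
Node u (S = 150): continuation = 1/1.05·[0.5000·0.0000 + 0.5000·10.2976] = 4.9036; exercise value = 0.0000 ≤ continuation, so V_u = 4.9036
Node d (S = 102): continuation = 1/1.05·[0.5000·10.2976 + 0.5000·43.3000] = 25.5227; exercise value = 28.0000 > continuation, so V_d = 28.0000 (exercise)
Node 0 (S = 120): continuation = 1/1.05·[0.5000·4.9036 + 0.5000·28.0000] = 15.6684; exercise value = 10.0000 ≤ continuation, so V_0 = 15.6684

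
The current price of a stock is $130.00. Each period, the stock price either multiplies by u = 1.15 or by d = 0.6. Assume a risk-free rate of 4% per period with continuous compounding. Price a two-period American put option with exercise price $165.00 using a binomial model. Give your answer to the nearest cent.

Risk-neutral probability p = (e^0.04 − 0.6)/(1.15 − 0.6) = 0.4408/0.5500 = 0.8015
Terminal stock prices: S_uu = 171.9, S_ud = 89.7, S_dd = 46.8
Terminal payoffs (K − S): max(-6.925, 0) = 0, max(75.3, 0) = 75.3, max(118.2, 0) = 118.2
Node u (S = 149.5): continuation = e^(−0.04)·[0.8015·0.0000 + 0.1985·75.3000] = 14.3628; exercise value = 15.5000 > continuation, so V_u = 15.5000 (exercise)
Node d (S = 78): continuation = e^(−0.04)·[0.8015·75.3000 + 0.1985·118.2000] = 80.5303; exercise value = 87.0000 > continuation, so V_d = 87.0000 (exercise)
Node 0 (S = 130): continuation = e^(−0.04)·[0.8015·15.5000 + 0.1985·87.0000] = 28.5303; exercise value = 35.0000 > continuation, so V_0 = 35.0000 (exercise)

$35.00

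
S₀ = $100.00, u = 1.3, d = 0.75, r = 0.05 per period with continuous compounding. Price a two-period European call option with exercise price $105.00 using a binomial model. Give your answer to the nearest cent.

Risk-neutral probability p = (e^0.05 − 0.75)/(1.3 − 0.75) = 0.3013/0.5500 = 0.5478
Terminal stock prices: S_uu = 169, S_ud = 97.5, S_dd = 56.25
Terminal payoffs (S − K): max(64, 0) = 64, max(-7.5, 0) = 0, max(-48.75, 0) = 0
Node u (S = 130): V_u = e^(−0.05)·[0.5478·64.0000 + 0.4522·0.0000] = 33.3473
Node d (S = 75): V_d = e^(−0.05)·[0.5478·0.0000 + 0.4522·0.0000] = 0.0000
Node 0 (S = 100): V_0 = e^(−0.05)·[0.5478·33.3473 + 0.4522·0.0000] = 17.3756

$17.38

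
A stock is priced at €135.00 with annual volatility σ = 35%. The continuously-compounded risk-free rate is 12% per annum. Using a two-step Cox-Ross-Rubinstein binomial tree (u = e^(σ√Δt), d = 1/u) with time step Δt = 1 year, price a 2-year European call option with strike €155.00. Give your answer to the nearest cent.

CRR parameters: u = e^(σ√Δt) = e^(0.35·√1) = 1.4191, d = 1/u = 0.7047
Per-period rate: rΔt = 0.12·1 = 0.12, so R = e^0.12 = 1.1275
Risk-neutral probability p = (e^0.12 − 0.7047)/(1.4191 − 0.7047) = 0.4228/0.7144 = 0.5919
Terminal stock prices: S_uu = 271.9, S_ud = 135, S_dd = 67.04
Terminal payoffs (S − K): max(116.9, 0) = 116.9, max(-20, 0) = 0, max(-87.96, 0) = 0
Node u (S = 191.6): V_u = e^(−0.12)·[0.5919·116.8566 + 0.4081·0.0000] = 61.3413
Node d (S = 95.13): V_d = e^(−0.12)·[0.5919·0.0000 + 0.4081·0.0000] = 0.0000
Node 0 (S = 135): V_0 = e^(−0.12)·[0.5919·61.3413 + 0.4081·0.0000] = 32.1998

€32.20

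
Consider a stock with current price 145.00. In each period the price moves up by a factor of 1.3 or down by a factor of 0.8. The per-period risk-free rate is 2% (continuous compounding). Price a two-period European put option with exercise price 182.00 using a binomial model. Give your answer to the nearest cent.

Risk-neutral probability p = (e^0.02 − 0.8)/(1.3 − 0.8) = 0.2202/0.5000 = 0.4404
Terminal stock prices: S_uu = 245.1, S_ud = 150.8, S_dd = 92.8
Terminal payoffs (K − S): max(-63.05, 0) = 0, max(31.2, 0) = 31.2, max(89.2, 0) = 89.2
Node u (S = 188.5): V_u = e^(−0.02)·[0.4404·0.0000 + 0.5596·31.2000] = 17.1137
Node d (S = 116): V_d = e^(−0.02)·[0.4404·31.2000 + 0.5596·89.2000] = 62.3962
Node 0 (S = 145): V_0 = e^(−0.02)·[0.4404·17.1137 + 0.5596·62.3962] = 41.6130

41.61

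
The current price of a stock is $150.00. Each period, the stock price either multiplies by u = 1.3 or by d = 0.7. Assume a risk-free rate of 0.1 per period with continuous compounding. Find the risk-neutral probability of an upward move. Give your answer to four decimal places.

Risk-neutral probability p = (e^0.1 − 0.7)/(1.3 − 0.7) = 0.4052/0.6000 = 0.6753

p = 0.6753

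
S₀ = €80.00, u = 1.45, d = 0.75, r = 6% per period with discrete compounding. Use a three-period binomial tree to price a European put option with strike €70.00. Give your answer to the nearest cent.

€6.91

Risk-neutral probability p = (1 + 0.06 − 0.75)/(1.45 − 0.75) = 0.3100/0.7000 = 0.4429
Terminal stock prices: S_uuu = 243.9, S_uud = 126.1, S_udd = 65.25, S_ddd = 33.75
Terminal payoffs (K − S): max(-173.9, 0) = 0, max(-56.15, 0) = 0, max(4.75, 0) = 4.75, max(36.25, 0) = 36.25
Node uu (S = 168.2): V_uu = 1/1.06·[0.4429·0.0000 + 0.5571·0.0000] = 0.0000
Node ud (S = 87): V_ud = 1/1.06·[0.4429·0.0000 + 0.5571·4.7500] = 2.4966
Node dd (S = 45): V_dd = 1/1.06·[0.4429·4.7500 + 0.5571·36.2500] = 21.0377
Node u (S = 116): V_u = 1/1.06·[0.4429·0.0000 + 0.5571·2.4966] = 1.3122
Node d (S = 60): V_d = 1/1.06·[0.4429·2.4966 + 0.5571·21.0377] = 12.1006
Node 0 (S = 80): V_0 = 1/1.06·[0.4429·1.3122 + 0.5571·12.1006] = 6.9084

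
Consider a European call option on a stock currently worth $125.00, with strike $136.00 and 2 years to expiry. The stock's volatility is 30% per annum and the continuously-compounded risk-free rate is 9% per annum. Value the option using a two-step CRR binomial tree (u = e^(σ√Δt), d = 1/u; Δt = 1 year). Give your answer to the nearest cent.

$25.80

CRR parameters: u = e^(σ√Δt) = e^(0.3·√1) = 1.3499, d = 1/u = 0.7408
Per-period rate: rΔt = 0.09·1 = 0.09, so R = e^0.09 = 1.0942
Risk-neutral probability p = (e^0.09 − 0.7408)/(1.3499 − 0.7408) = 0.3534/0.6090 = 0.5802
Terminal stock prices: S_uu = 227.8, S_ud = 125, S_dd = 68.6
Terminal payoffs (S − K): max(91.76, 0) = 91.76, max(-11, 0) = 0, max(-67.4, 0) = 0
Node u (S = 168.7): V_u = e^(−0.09)·[0.5802·91.7649 + 0.4198·0.0000] = 48.6582
Node d (S = 92.6): V_d = e^(−0.09)·[0.5802·0.0000 + 0.4198·0.0000] = 0.0000
Node 0 (S = 125): V_0 = e^(−0.09)·[0.5802·48.6582 + 0.4198·0.0000] = 25.8010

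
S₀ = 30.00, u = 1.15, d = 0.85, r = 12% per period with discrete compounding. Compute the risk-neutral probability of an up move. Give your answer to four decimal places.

Risk-neutral probability p = (1 + 0.12 − 0.85)/(1.15 − 0.85) = 0.2700/0.3000 = 0.9000

p = 0.9000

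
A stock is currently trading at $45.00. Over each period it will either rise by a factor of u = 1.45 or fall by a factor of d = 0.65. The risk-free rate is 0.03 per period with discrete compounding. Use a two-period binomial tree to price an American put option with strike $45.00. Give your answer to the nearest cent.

Risk-neutral probability p = (1 + 0.03 − 0.65)/(1.45 − 0.65) = 0.3800/0.8000 = 0.4750
Terminal stock prices: S_uu = 94.61, S_ud = 42.41, S_dd = 19.01
Terminal payoffs (K − S): max(-49.61, 0) = 0, max(2.587, 0) = 2.587, max(25.99, 0) = 25.99
Node u (S = 65.25): continuation = 1/1.03·[0.4750·0.0000 + 0.5250·2.5875] = 1.3189; exercise value = 0.0000 ≤ continuation, so V_u = 1.3189
Node d (S = 29.25): continuation = 1/1.03·[0.4750·2.5875 + 0.5250·25.9875] = 14.4393; exercise value = 15.7500 > continuation, so V_d = 15.7500 (exercise)
Node 0 (S = 45): continuation = 1/1.03·[0.4750·1.3189 + 0.5250·15.7500] = 8.6361; exercise value = 0.0000 ≤ continuation, so V_0 = 8.6361

$8.64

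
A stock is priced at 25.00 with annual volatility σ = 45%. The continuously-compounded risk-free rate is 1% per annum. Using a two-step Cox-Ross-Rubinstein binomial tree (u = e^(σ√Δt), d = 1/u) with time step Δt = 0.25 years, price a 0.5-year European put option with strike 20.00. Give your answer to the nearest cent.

CRR parameters: u = e^(σ√Δt) = e^(0.45·√0.25) = 1.2523, d = 1/u = 0.7985
Per-period rate: rΔt = 0.01·0.25 = 0.0025, so R = e^0.0025 = 1.0025
Risk-neutral probability p = (e^0.0025 − 0.7985)/(1.2523 − 0.7985) = 0.2040/0.4538 = 0.4495
Terminal stock prices: S_uu = 39.21, S_ud = 25, S_dd = 15.94
Terminal payoffs (K − S): max(-19.21, 0) = 0, max(-5, 0) = 0, max(4.059, 0) = 4.059
Node u (S = 31.31): V_u = e^(−0.0025)·[0.4495·0.0000 + 0.5505·0.0000] = 0.0000
Node d (S = 19.96): V_d = e^(−0.0025)·[0.4495·0.0000 + 0.5505·4.0593] = 2.2291
Node 0 (S = 25): V_0 = e^(−0.0025)·[0.4495·0.0000 + 0.5505·2.2291] = 1.2240

1.22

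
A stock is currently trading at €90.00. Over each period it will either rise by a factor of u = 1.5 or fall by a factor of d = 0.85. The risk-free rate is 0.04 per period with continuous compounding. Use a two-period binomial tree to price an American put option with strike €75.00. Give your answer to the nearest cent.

€4.60

Risk-neutral probability p = (e^0.04 − 0.85)/(1.5 − 0.85) = 0.1908/0.6500 = 0.2936
Terminal stock prices: S_uu = 202.5, S_ud = 114.8, S_dd = 65.02
Terminal payoffs (K − S): max(-127.5, 0) = 0, max(-39.75, 0) = 0, max(9.975, 0) = 9.975
Node u (S = 135): continuation = e^(−0.04)·[0.2936·0.0000 + 0.7064·0.0000] = 0.0000; exercise value = 0.0000 ≤ continuation, so V_u = 0.0000
Node d (S = 76.5): continuation = e^(−0.04)·[0.2936·0.0000 + 0.7064·9.9750] = 6.7705; exercise value = 0.0000 ≤ continuation, so V_d = 6.7705
Node 0 (S = 90): continuation = e^(−0.04)·[0.2936·0.0000 + 0.7064·6.7705] = 4.5954; exercise value = 0.0000 ≤ continuation, so V_0 = 4.5954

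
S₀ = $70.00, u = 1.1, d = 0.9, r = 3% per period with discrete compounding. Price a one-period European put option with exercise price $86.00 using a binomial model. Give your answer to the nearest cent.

$13.50

Risk-neutral probability p = (1 + 0.03 − 0.9)/(1.1 − 0.9) = 0.1300/0.2000 = 0.6500
Terminal stock prices: S_u = 77, S_d = 63
Terminal payoffs (K − S): max(9, 0) = 9, max(23, 0) = 23
Node 0 (S = 70): V_0 = 1/1.03·[0.6500·9.0000 + 0.3500·23.0000] = 13.4951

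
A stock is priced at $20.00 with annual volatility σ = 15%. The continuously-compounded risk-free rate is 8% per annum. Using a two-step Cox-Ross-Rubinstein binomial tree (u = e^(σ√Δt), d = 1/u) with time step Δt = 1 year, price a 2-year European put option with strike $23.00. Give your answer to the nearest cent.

$1.46

CRR parameters: u = e^(σ√Δt) = e^(0.15·√1) = 1.1618, d = 1/u = 0.8607
Per-period rate: rΔt = 0.08·1 = 0.08, so R = e^0.08 = 1.0833
Risk-neutral probability p = (e^0.08 − 0.8607)/(1.1618 − 0.8607) = 0.2226/0.3011 = 0.7392
Terminal stock prices: S_uu = 27, S_ud = 20, S_dd = 14.82
Terminal payoffs (K − S): max(-3.997, 0) = 0, max(3, 0) = 3, max(8.184, 0) = 8.184
Node u (S = 23.24): V_u = e^(−0.08)·[0.7392·0.0000 + 0.2608·3.0000] = 0.7224
Node d (S = 17.21): V_d = e^(−0.08)·[0.7392·3.0000 + 0.2608·8.1836] = 4.0175
Node 0 (S = 20): V_0 = e^(−0.08)·[0.7392·0.7224 + 0.2608·4.0175] = 1.4603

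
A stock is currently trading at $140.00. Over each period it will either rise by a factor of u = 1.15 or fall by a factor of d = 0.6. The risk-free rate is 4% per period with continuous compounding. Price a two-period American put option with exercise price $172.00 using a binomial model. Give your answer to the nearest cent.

Risk-neutral probability p = (e^0.04 − 0.6)/(1.15 − 0.6) = 0.4408/0.5500 = 0.8015
Terminal stock prices: S_uu = 185.1, S_ud = 96.6, S_dd = 50.4
Terminal payoffs (K − S): max(-13.15, 0) = 0, max(75.4, 0) = 75.4, max(121.6, 0) = 121.6
Node u (S = 161): continuation = e^(−0.04)·[0.8015·0.0000 + 0.1985·75.4000] = 14.3819; exercise value = 11.0000 ≤ continuation, so V_u = 14.3819
Node d (S = 84): continuation = e^(−0.04)·[0.8015·75.4000 + 0.1985·121.6000] = 81.2558; exercise value = 88.0000 > continuation, so V_d = 88.0000 (exercise)
Node 0 (S = 140): continuation = e^(−0.04)·[0.8015·14.3819 + 0.1985·88.0000] = 27.8600; exercise value = 32.0000 > continuation, so V_0 = 32.0000 (exercise)

$32.00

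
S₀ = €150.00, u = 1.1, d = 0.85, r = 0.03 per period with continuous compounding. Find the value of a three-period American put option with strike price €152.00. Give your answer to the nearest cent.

€8.84

Risk-neutral probability p = (e^0.03 − 0.85)/(1.1 − 0.85) = 0.1805/0.2500 = 0.7218
Terminal stock prices: S_uuu = 199.7, S_uud = 154.3, S_udd = 119.2, S_ddd = 92.12
Terminal payoffs (K − S): max(-47.65, 0) = 0, max(-2.275, 0) = 0, max(32.79, 0) = 32.79, max(59.88, 0) = 59.88
Node uu (S = 181.5): continuation = e^(−0.03)·[0.7218·0.0000 + 0.2782·0.0000] = 0.0000; exercise value = 0.0000 ≤ continuation, so V_uu = 0.0000
Node ud (S = 140.2): continuation = e^(−0.03)·[0.7218·0.0000 + 0.2782·32.7875] = 8.8513; exercise value = 11.7500 > continuation, so V_ud = 11.7500 (exercise)
Node dd (S = 108.4): continuation = e^(−0.03)·[0.7218·32.7875 + 0.2782·59.8813] = 39.1327; exercise value = 43.6250 > continuation, so V_dd = 43.6250 (exercise)
Node u (S = 165): continuation = e^(−0.03)·[0.7218·0.0000 + 0.2782·11.7500] = 3.1720; exercise value = 0.0000 ≤ continuation, so V_u = 3.1720
Node d (S = 127.5): continuation = e^(−0.03)·[0.7218·11.7500 + 0.2782·43.6250] = 20.0077; exercise value = 24.5000 > continuation, so V_d = 24.5000 (exercise)
Node 0 (S = 150): continuation = e^(−0.03)·[0.7218·3.1720 + 0.2782·24.5000] = 8.8360; exercise value = 2.0000 ≤ continuation, so V_0 = 8.8360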